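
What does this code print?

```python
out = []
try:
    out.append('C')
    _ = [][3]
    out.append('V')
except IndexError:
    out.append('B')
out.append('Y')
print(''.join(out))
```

Execution trace: 'C' (try body) → 'B' (except IndexError) → 'Y' (after the try/except). Output: CBY

Answer: CBY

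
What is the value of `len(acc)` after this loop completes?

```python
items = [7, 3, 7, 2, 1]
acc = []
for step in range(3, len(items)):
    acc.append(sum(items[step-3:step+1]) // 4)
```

Number of 4-element averages
`acc` takes the values: [] → [4] → [4, 3]
So `len(acc)` = 2

Answer: 2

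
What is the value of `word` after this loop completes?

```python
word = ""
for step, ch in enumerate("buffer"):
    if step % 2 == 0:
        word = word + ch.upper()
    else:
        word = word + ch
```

Uppercase even positions in 'buffer'
`word` takes the values: "" → "B" → "Bu" → "BuF" → "BuFf" → "BuFfE" → "BuFfEr"

Answer: "BuFfEr"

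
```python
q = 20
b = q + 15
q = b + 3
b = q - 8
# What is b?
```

Trace:
`q = 20` → q = 20
`b = q + 15` → b = 35
`q = b + 3` → q = 38
`b = q - 8` → b = 30
So b = 30

Answer: 30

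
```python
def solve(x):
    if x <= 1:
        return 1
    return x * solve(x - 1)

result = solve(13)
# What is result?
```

solve(13) = 13 * 12 * 11 * 10 * 9 * 8 * 7 * 6 * 5 * 4 * 3 * 2 * 1 = 6227020800

Answer: 6227020800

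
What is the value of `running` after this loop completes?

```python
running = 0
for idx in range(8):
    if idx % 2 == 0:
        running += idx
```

Sum of even numbers 0 to 7
`running` takes the values: 0 → 2 → 6 → 12

Answer: 12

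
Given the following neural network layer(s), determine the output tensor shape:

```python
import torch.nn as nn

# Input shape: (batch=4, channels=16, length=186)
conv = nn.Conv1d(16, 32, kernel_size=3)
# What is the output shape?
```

Input: (4, 16, 186) -> Output: (4, 32, 184)

Answer: (4, 32, 184)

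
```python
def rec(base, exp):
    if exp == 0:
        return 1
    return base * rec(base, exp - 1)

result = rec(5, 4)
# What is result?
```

rec(5, 4) = 5 * 5 * 5 * 5 = 625

Answer: 625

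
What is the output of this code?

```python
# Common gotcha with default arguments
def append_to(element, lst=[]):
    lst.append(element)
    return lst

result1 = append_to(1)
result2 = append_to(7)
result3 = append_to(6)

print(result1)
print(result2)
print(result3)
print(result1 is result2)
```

Key concept: mutable default argument gotcha.
Step by step:
`result1 = append_to(1)` → result1 = [1]
`result2 = append_to(7)` → result1 = [1, 7] (same object as result2); result2 = [1, 7] (same object as result1)
`result3 = append_to(6)` → result1 = [1, 7, 6] (same object as result2, result3); result2 = [1, 7, 6] (same object as result1, result3); result3 = [1, 7, 6] (same object as result1, result2)
`print(result1)` → prints [1, 7, 6]
`print(result2)` → prints [1, 7, 6]
`print(result3)` → prints [1, 7, 6]
`print(result1 is result2)` → prints True

Answer:
[1, 7, 6]
[1, 7, 6]
[1, 7, 6]
True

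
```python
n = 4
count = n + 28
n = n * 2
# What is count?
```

Trace:
`n = 4` → n = 4
`count = n + 28` → count = 32
`n = n * 2` → n = 8
So count = 32

Answer: 32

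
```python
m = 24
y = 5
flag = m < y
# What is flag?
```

Trace:
`m = 24` → m = 24
`y = 5` → y = 5
`flag = m < y` → flag = False
So flag = False

Answer: False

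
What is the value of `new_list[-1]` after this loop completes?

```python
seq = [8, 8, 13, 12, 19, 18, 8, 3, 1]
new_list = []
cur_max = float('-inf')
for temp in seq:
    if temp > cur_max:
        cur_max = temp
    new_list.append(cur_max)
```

Running max ends at 19
`new_list` takes the values: [] → [8] → [8, 8] → [8, 8, 13] → [8, 8, 13, 13] → [8, 8, 13, 13, 19] → [8, 8, 13, 13, 19, 19] → [8, 8, 13, 13, 19, 19, 19] → [8, 8, 13, 13, 19, 19, 19, 19] → [8, 8, 13, 13, 19, 19, 19, 19, 19]
So `new_list[-1]` = 19

Answer: 19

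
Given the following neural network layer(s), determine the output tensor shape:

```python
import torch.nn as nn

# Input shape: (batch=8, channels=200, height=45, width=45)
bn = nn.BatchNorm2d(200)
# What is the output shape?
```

Input: (8, 200, 45, 45) -> Output: (8, 200, 45, 45)

Answer: (8, 200, 45, 45)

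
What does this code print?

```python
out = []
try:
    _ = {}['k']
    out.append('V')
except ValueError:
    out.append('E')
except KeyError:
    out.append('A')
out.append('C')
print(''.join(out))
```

Execution trace: 'A' (except KeyError) → 'C' (after the try/except). Output: AC

Answer: AC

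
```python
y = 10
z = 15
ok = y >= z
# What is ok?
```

Trace:
`y = 10` → y = 10
`z = 15` → z = 15
`ok = y >= z` → ok = False
So ok = False

Answer: False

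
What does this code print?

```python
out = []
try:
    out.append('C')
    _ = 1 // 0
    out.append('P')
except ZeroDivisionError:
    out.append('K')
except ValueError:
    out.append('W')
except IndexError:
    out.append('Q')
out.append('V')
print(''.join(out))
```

Execution trace: 'C' (try body) → 'K' (except ZeroDivisionError) → 'V' (after the try/except). Output: CKV

Answer: CKV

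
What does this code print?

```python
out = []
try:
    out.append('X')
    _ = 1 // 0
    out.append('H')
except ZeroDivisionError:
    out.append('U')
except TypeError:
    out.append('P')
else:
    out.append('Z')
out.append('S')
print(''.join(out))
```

Execution trace: 'X' (try body) → 'U' (except ZeroDivisionError) → 'S' (after the try/except). Output: XUS

Answer: XUS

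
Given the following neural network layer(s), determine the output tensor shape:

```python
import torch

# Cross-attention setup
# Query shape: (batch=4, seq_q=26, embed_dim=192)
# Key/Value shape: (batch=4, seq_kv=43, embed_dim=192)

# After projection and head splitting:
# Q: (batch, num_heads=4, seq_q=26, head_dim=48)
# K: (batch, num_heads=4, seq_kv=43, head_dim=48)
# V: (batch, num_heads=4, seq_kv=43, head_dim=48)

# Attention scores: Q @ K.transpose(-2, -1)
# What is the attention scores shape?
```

Input: (4, 26, 192) -> Output: (4, 4, 26, 43)

Answer: (4, 4, 26, 43)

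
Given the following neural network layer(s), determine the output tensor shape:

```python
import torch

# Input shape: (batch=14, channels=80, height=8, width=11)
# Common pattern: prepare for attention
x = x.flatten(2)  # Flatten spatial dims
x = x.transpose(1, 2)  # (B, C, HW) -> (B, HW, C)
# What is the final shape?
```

Input: (14, 80, 8, 11) -> after flatten(2): (14, 80, 88) -> Output: (14, 88, 80)

Answer: (14, 88, 80)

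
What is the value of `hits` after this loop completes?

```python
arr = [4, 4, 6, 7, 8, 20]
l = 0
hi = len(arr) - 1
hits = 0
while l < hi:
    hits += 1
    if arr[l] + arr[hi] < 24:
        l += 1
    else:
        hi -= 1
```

Steps to find pair summing to 24
`hits` takes the values: 0 → 1 → 2 → 3 → 4 → 5

Answer: 5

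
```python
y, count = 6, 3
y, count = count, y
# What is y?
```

Trace:
`y, count = 6, 3` → y = 6; count = 3
`y, count = count, y` → y = 3; count = 6
So y = 3

Answer: 3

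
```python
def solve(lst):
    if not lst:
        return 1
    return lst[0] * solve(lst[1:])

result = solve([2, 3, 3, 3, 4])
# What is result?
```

Product over [2, 3, 3, 3, 4] = 2 * 3 * 3 * 3 * 4 = 216

Answer: 216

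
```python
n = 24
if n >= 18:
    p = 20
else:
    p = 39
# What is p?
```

Trace:
`n = 24` → n = 24
`if n >= 18: ...` → n >= 18 is True → p = 20
So p = 20

Answer: 20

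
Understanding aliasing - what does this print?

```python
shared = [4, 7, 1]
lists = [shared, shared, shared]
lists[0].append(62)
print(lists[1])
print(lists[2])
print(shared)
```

Key concept: list of same reference.
Step by step:
`shared = [4, 7, 1]` → shared = [4, 7, 1]
`lists = [shared, shared, shared]` → lists = [[4, 7, 1], [4, 7, 1], [4, 7, 1]]
`lists[0].append(62)` → shared = [4, 7, 1, 62]; lists = [[4, 7, 1, 62], [4, 7, 1, 62], [4, 7, 1, 62]]
`print(lists[1])` → prints [4, 7, 1, 62]
`print(lists[2])` → prints [4, 7, 1, 62]
`print(shared)` → prints [4, 7, 1, 62]

Answer:
[4, 7, 1, 62]
[4, 7, 1, 62]
[4, 7, 1, 62]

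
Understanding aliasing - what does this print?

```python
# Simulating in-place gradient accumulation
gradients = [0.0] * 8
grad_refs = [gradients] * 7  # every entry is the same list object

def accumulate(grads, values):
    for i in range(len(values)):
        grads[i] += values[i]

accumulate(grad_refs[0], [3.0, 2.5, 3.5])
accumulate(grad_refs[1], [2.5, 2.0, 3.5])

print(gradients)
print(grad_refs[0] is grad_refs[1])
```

Key concept: gradient accumulation aliasing.
Step by step:
`gradients = [0.0] * 8` → gradients = [0.0, 0.0, 0.0, 0.0, 0.0, 0.0, 0.0, 0.0]
`grad_refs = [gradients] * 7` → grad_refs = [[0.0, 0.0, 0.0, 0.0, 0.0, 0.0, 0.0, 0.0], [0.0, 0.0, 0.0, 0.0, 0.0, 0.0, 0.0, 0.0], [0.0, 0.0, 0.0, 0.0, 0.0, 0.0, 0.0, 0.0], [0.0, 0.0, 0.0, 0.0, 0.0, 0.0, 0.0, 0.0], [0.0, 0.0, 0.0, 0.0, 0.0, 0.0, 0.0, 0.0], [0.0, 0.0, 0.0, 0.0, 0.0, 0.0, 0.0, 0.0], [0.0, 0.0, 0.0, 0.0, 0.0, 0.0, 0.0, 0.0]]
`accumulate(grad_refs[0], [3.0, 2.5, 3.5])` → gradients = [3.0, 2.5, 3.5, 0.0, 0.0, 0.0, 0.0, 0.0]; grad_refs = [[3.0, 2.5, 3.5, 0.0, 0.0, 0.0, 0.0, 0.0], [3.0, 2.5, 3.5, 0.0, 0.0, 0.0, 0.0, 0.0], [3.0, 2.5, 3.5, 0.0, 0.0, 0.0, 0.0, 0.0], [3.0, 2.5, 3.5, 0.0, 0.0, 0.0, 0.0, 0.0], [3.0, 2.5, 3.5, 0.0, 0.0, 0.0, 0.0, 0.0], [3.0, 2.5, 3.5, 0.0, 0.0, 0.0, 0.0, 0.0], [3.0, 2.5, 3.5, 0.0, 0.0, 0.0, 0.0, 0.0]]
`accumulate(grad_refs[1], [2.5, 2.0, 3.5])` → gradients = [5.5, 4.5, 7.0, 0.0, 0.0, 0.0, 0.0, 0.0]; grad_refs = [[5.5, 4.5, 7.0, 0.0, 0.0, 0.0, 0.0, 0.0], [5.5, 4.5, 7.0, 0.0, 0.0, 0.0, 0.0, 0.0], [5.5, 4.5, 7.0, 0.0, 0.0, 0.0, 0.0, 0.0], [5.5, 4.5, 7.0, 0.0, 0.0, 0.0, 0.0, 0.0], [5.5, 4.5, 7.0, 0.0, 0.0, 0.0, 0.0, 0.0], [5.5, 4.5, 7.0, 0.0, 0.0, 0.0, 0.0, 0.0], [5.5, 4.5, 7.0, 0.0, 0.0, 0.0, 0.0, 0.0]]
`print(gradients)` → prints [5.5, 4.5, 7.0, 0.0, 0.0, 0.0, 0.0, 0.0]
`print(grad_refs[0] is grad_refs[1])` → prints True

Answer:
[5.5, 4.5, 7.0, 0.0, 0.0, 0.0, 0.0, 0.0]
True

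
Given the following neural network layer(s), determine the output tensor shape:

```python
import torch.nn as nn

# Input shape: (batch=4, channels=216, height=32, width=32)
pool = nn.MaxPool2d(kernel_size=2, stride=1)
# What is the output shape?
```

Input: (4, 216, 32, 32) -> Output: (4, 216, 31, 31)

Answer: (4, 216, 31, 31)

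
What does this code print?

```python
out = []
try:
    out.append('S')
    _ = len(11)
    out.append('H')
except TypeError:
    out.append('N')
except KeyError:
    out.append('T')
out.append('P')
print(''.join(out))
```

Execution trace: 'S' (try body) → 'N' (except TypeError) → 'P' (after the try/except). Output: SNP

Answer: SNP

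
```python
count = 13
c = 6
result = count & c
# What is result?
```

Trace:
`count = 13` → count = 13
`c = 6` → c = 6
`result = count & c` → result = 4
So result = 4

Answer: 4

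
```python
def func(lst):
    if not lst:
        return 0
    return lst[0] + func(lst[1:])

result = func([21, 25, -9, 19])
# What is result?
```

21 + 25 + (-9) + 19 + 0 = 56

Answer: 56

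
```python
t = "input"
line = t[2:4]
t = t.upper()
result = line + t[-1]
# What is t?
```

Trace:
`t = "input"` → t = 'input'
`line = t[2:4]` → line = 'pu'
`t = t.upper()` → t = 'INPUT'
`result = line + t[-1]` → result = 'puT'
So t = 'INPUT'

Answer: 'INPUT'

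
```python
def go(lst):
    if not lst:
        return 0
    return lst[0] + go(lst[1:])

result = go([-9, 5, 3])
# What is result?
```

(-9) + 5 + 3 + 0 = -1

Answer: -1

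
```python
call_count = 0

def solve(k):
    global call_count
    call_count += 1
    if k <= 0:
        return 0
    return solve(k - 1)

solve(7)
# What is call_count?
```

Linear recursion stepping by 1: 8 calls from k=7 down to ≤0.

Answer: 8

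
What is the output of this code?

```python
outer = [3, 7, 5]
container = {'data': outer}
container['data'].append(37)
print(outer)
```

Key concept: dict holds reference to list.
Step by step:
`outer = [3, 7, 5]` → outer = [3, 7, 5]
`container = {'data': outer}` → container = {'data': [3, 7, 5]}
`container['data'].append(37)` → outer = [3, 7, 5, 37]; container = {'data': [3, 7, 5, 37]}
`print(outer)` → prints [3, 7, 5, 37]

Answer: [3, 7, 5, 37]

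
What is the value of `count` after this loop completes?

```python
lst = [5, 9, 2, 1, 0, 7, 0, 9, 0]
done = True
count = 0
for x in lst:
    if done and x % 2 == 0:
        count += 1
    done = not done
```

Count even values at even positions
`count` takes the values: 0 → 1 → 2 → 3 → 4

Answer: 4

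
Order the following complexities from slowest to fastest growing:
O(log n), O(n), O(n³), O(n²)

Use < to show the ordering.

Ordered by growth rate: O(log n) < O(n) < O(n²) < O(n³)

Answer: O(log n) < O(n) < O(n²) < O(n³)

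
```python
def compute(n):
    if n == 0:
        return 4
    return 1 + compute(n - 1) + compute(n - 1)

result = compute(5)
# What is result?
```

compute(n) = 1 + 2·compute(n-1), compute(0)=4. Closed form: (4+1)·2^5 - 1 = 159.

Answer: 159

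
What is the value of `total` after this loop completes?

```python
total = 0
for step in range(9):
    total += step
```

Sum of 0 to 8 = 36
`total` takes the values: 0 → 1 → 3 → 6 → 10 → 15 → 21 → 28 → 36

Answer: 36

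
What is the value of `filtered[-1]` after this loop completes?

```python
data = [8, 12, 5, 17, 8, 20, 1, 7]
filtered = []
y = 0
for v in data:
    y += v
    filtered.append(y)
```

Cumulative sum ends at 78
`filtered` takes the values: [] → [8] → [8, 20] → [8, 20, 25] → [8, 20, 25, 42] → [8, 20, 25, 42, 50] → [8, 20, 25, 42, 50, 70] → [8, 20, 25, 42, 50, 70, 71] → [8, 20, 25, 42, 50, 70, 71, 78]
So `filtered[-1]` = 78

Answer: 78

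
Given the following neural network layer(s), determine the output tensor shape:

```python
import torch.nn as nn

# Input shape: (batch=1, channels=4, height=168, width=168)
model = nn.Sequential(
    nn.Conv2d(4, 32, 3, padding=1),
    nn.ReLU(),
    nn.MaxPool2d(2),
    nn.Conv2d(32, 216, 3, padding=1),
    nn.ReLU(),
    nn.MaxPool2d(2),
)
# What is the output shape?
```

Input: (1, 4, 168, 168) -> after first Conv2d: (1, 32, 168, 168) -> after first MaxPool2d: (1, 32, 84, 84) -> after second Conv2d: (1, 216, 84, 84) -> Output: (1, 216, 42, 42)

Answer: (1, 216, 42, 42)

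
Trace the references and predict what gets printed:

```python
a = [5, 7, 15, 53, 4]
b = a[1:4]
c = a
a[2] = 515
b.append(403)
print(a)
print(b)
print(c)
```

Key concept: slice vs alias.
Step by step:
`a = [5, 7, 15, 53, 4]` → a = [5, 7, 15, 53, 4]
`b = a[1:4]` → b = [7, 15, 53]
`c = a` → c = [5, 7, 15, 53, 4] (same object as a)
`a[2] = 515` → a = [5, 7, 515, 53, 4] (same object as c); c = [5, 7, 515, 53, 4] (same object as a)
`b.append(403)` → b = [7, 15, 53, 403]
`print(a)` → prints [5, 7, 515, 53, 4]
`print(b)` → prints [7, 15, 53, 403]
`print(c)` → prints [5, 7, 515, 53, 4]

Answer:
[5, 7, 515, 53, 4]
[7, 15, 53, 403]
[5, 7, 515, 53, 4]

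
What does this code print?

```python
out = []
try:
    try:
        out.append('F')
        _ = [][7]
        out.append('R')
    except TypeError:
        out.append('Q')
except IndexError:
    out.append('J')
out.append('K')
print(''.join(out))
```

Execution trace: 'F' (try body) → 'J' (outer except IndexError) → 'K' (after the try/except). Output: FJK

Answer: FJK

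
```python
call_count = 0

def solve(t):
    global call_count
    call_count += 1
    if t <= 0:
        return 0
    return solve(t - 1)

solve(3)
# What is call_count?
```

Linear recursion stepping by 1: 4 calls from t=3 down to ≤0.

Answer: 4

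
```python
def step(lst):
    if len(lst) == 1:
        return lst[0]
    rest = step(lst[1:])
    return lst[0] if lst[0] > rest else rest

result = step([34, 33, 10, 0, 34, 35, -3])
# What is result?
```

Recursive max over [34, 33, 10, 0, 34, 35, -3] = 35

Answer: 35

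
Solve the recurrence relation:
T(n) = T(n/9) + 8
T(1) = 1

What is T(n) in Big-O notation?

Each step divides n by 9 and adds 8. After log_9(n) steps we reach T(1)=1. So T(n) = 8·log_9(n) + 1 = O(log n).

Answer: O(log n)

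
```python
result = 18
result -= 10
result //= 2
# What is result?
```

Trace:
`result = 18` → result = 18
`result -= 10` → result = 8
`result //= 2` → result = 4
So result = 4

Answer: 4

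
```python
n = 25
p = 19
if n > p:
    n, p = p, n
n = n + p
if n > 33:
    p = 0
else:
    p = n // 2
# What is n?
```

Trace:
`n = 25` → n = 25
`p = 19` → p = 19
`if n > p: ...` → n > p is True → n = 19; p = 25
`n = n + p` → n = 44
`if n > 33: ...` → n > 33 is True → p = 0
So n = 44

Answer: 44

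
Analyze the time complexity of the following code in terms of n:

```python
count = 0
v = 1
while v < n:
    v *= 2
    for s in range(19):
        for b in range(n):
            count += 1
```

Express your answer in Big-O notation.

Each loop level contributes: log n × 1 × n. Multiplying the contributions gives O(n log n).

Answer: O(n log n)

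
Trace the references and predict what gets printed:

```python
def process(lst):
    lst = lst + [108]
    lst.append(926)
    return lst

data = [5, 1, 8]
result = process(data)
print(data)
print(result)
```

Key concept: rebinding parameter vs mutation.
Step by step:
`data = [5, 1, 8]` → data = [5, 1, 8]
`result = process(data)` → result = [5, 1, 8, 108, 926]
`print(data)` → prints [5, 1, 8]
`print(result)` → prints [5, 1, 8, 108, 926]

Answer:
[5, 1, 8]
[5, 1, 8, 108, 926]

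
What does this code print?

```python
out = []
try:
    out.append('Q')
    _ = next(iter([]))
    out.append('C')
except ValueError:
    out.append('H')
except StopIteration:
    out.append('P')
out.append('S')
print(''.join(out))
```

Execution trace: 'Q' (try body) → 'P' (except StopIteration) → 'S' (after the try/except). Output: QPS

Answer: QPS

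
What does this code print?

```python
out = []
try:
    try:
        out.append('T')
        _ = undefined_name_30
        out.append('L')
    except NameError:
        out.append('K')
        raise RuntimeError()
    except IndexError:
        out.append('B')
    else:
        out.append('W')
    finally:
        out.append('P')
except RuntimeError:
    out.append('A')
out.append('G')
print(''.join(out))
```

Execution trace: 'T' (inner try body) → 'K' (inner except NameError) → 'P' (inner finally) → 'A' (outer except RuntimeError) → 'G' (after the try/except). Output: TKPAG

Answer: TKPAG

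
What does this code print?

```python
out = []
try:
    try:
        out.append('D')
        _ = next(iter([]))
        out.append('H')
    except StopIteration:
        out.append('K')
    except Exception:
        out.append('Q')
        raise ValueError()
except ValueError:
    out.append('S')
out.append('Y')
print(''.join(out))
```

Execution trace: 'D' (try body) → 'K' (except StopIteration) → 'Y' (after the try/except). Output: DKY

Answer: DKY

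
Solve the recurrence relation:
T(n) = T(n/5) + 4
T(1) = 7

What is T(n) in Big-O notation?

Each step divides n by 5 and adds 4. After log_5(n) steps we reach T(1)=7. So T(n) = 4·log_5(n) + 7 = O(log n).

Answer: O(log n)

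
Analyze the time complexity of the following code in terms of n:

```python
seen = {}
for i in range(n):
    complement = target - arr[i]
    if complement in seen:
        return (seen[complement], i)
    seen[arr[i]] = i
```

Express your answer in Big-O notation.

This is Two sum with hash map. Time complexity: O(n).

Answer: O(n)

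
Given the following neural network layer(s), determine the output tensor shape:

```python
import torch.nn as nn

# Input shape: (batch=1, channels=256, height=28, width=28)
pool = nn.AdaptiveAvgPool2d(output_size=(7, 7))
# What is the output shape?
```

Input: (1, 256, 28, 28) -> Output: (1, 256, 7, 7)

Answer: (1, 256, 7, 7)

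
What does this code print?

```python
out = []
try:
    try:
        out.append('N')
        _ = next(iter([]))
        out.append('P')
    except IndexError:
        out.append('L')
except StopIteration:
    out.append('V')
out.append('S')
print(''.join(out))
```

Execution trace: 'N' (try body) → 'V' (outer except StopIteration) → 'S' (after the try/except). Output: NVS

Answer: NVS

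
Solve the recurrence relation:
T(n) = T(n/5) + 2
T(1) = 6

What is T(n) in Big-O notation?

Each step divides n by 5 and adds 2. After log_5(n) steps we reach T(1)=6. So T(n) = 2·log_5(n) + 6 = O(log n).

Answer: O(log n)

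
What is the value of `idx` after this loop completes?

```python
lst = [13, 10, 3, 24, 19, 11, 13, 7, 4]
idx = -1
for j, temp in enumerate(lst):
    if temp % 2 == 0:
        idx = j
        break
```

First even number index in [13, 10, 3, 24, 19, 11, 13, 7, 4]
`idx` takes the values: -1 → 1

Answer: 1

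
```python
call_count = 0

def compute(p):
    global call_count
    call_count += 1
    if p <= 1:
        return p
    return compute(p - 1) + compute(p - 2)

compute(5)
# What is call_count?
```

Calls(p) = 1 + Calls(p-1) + Calls(p-2); Calls(0)=Calls(1)=1. For p=5 this gives 15.

Answer: 15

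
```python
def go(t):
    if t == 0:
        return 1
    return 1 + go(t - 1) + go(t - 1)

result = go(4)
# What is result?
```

go(t) = 1 + 2·go(t-1), go(0)=1. Closed form: (1+1)·2^4 - 1 = 31.

Answer: 31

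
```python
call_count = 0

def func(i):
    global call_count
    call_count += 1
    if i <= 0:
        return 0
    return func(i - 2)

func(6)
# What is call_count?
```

Linear recursion stepping by 2: 4 calls from i=6 down to ≤0.

Answer: 4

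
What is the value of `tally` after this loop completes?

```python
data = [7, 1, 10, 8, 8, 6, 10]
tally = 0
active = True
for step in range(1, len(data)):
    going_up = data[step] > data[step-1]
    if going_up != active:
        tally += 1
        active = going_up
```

Count direction changes in [7, 1, 10, 8, 8, 6, 10]
`tally` takes the values: 0 → 1 → 2 → 3 → 4

Answer: 4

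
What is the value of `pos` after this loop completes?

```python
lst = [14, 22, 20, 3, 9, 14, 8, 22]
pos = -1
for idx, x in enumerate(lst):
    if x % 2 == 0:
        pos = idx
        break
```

First even number index in [14, 22, 20, 3, 9, 14, 8, 22]
`pos` takes the values: -1 → 0

Answer: 0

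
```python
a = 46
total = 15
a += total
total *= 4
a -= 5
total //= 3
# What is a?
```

Trace:
`a = 46` → a = 46
`total = 15` → total = 15
`a += total` → a = 61
`total *= 4` → total = 60
`a -= 5` → a = 56
`total //= 3` → total = 20
So a = 56

Answer: 56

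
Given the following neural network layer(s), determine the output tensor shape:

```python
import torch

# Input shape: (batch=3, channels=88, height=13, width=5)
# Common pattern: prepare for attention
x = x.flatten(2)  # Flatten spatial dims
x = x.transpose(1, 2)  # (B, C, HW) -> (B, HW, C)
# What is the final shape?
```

Input: (3, 88, 13, 5) -> after flatten(2): (3, 88, 65) -> Output: (3, 65, 88)

Answer: (3, 65, 88)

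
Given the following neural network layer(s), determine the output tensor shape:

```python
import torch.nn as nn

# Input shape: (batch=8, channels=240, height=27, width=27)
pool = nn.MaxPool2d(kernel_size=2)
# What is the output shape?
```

Input: (8, 240, 27, 27) -> Output: (8, 240, 13, 13)

Answer: (8, 240, 13, 13)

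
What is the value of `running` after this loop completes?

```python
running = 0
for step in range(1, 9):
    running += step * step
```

Sum of squares 1² to 8² = 204
`running` takes the values: 0 → 1 → 5 → 14 → 30 → 55 → 91 → 140 → 204

Answer: 204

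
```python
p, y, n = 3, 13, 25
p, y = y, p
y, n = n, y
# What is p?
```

Trace:
`p, y, n = 3, 13, 25` → p = 3; y = 13; n = 25
`p, y = y, p` → p = 13; y = 3
`y, n = n, y` → y = 25; n = 3
So p = 13

Answer: 13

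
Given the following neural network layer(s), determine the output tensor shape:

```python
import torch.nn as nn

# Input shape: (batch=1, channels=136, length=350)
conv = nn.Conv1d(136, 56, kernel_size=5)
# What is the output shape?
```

Input: (1, 136, 350) -> Output: (1, 56, 346)

Answer: (1, 56, 346)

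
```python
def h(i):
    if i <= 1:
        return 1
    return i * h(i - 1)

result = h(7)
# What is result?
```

h(7) = 7 * 6 * 5 * 4 * 3 * 2 * 1 = 5040

Answer: 5040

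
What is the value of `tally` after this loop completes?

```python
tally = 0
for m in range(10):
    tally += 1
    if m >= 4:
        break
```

Loop breaks when m reaches 4, tally is 5
`tally` takes the values: 0 → 1 → 2 → 3 → 4 → 5

Answer: 5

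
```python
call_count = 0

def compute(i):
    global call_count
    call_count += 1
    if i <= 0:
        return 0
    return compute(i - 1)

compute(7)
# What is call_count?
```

Linear recursion stepping by 1: 8 calls from i=7 down to ≤0.

Answer: 8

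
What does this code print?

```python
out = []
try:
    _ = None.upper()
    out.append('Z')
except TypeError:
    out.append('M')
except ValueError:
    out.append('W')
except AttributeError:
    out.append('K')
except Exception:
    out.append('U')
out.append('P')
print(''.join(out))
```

Execution trace: 'K' (except AttributeError) → 'P' (after the try/except). Output: KP

Answer: KP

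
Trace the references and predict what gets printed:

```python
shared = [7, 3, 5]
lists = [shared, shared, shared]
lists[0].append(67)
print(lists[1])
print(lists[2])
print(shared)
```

Key concept: list of same reference.
Step by step:
`shared = [7, 3, 5]` → shared = [7, 3, 5]
`lists = [shared, shared, shared]` → lists = [[7, 3, 5], [7, 3, 5], [7, 3, 5]]
`lists[0].append(67)` → shared = [7, 3, 5, 67]; lists = [[7, 3, 5, 67], [7, 3, 5, 67], [7, 3, 5, 67]]
`print(lists[1])` → prints [7, 3, 5, 67]
`print(lists[2])` → prints [7, 3, 5, 67]
`print(shared)` → prints [7, 3, 5, 67]

Answer:
[7, 3, 5, 67]
[7, 3, 5, 67]
[7, 3, 5, 67]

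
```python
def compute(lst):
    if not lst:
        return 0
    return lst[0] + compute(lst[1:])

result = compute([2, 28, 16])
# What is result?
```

2 + 28 + 16 + 0 = 46

Answer: 46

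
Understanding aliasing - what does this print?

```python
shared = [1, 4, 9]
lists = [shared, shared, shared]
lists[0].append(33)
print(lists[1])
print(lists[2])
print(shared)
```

Key concept: list of same reference.
Step by step:
`shared = [1, 4, 9]` → shared = [1, 4, 9]
`lists = [shared, shared, shared]` → lists = [[1, 4, 9], [1, 4, 9], [1, 4, 9]]
`lists[0].append(33)` → shared = [1, 4, 9, 33]; lists = [[1, 4, 9, 33], [1, 4, 9, 33], [1, 4, 9, 33]]
`print(lists[1])` → prints [1, 4, 9, 33]
`print(lists[2])` → prints [1, 4, 9, 33]
`print(shared)` → prints [1, 4, 9, 33]

Answer:
[1, 4, 9, 33]
[1, 4, 9, 33]
[1, 4, 9, 33]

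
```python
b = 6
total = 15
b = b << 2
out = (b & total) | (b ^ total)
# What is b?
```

Trace:
`b = 6` → b = 6
`total = 15` → total = 15
`b = b << 2` → b = 24
`out = (b & total) | (b ^ total)` → out = 31
So b = 24

Answer: 24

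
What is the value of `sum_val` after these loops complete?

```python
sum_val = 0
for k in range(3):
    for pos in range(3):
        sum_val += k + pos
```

Sum of all k+pos for k,pos in 3x3
`sum_val` takes the values: 0 → 1 → 3 → 4 → 6 → 9 → 11 → 14 → 18

Answer: 18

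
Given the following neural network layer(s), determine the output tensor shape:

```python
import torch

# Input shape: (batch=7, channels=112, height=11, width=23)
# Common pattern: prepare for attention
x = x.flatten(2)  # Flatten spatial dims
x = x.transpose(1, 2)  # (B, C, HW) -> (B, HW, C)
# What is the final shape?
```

Input: (7, 112, 11, 23) -> after flatten(2): (7, 112, 253) -> Output: (7, 253, 112)

Answer: (7, 253, 112)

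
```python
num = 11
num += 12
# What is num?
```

Trace:
`num = 11` → num = 11
`num += 12` → num = 23
So num = 23

Answer: 23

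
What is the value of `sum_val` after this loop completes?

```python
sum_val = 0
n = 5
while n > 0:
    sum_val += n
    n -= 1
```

Sum 5 down to 1
`sum_val` takes the values: 0 → 5 → 9 → 12 → 14 → 15

Answer: 15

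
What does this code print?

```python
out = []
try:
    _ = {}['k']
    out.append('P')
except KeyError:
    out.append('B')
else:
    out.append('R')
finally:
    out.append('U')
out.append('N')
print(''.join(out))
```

Execution trace: 'B' (except KeyError) → 'U' (finally) → 'N' (after the try/except). Output: BUN

Answer: BUN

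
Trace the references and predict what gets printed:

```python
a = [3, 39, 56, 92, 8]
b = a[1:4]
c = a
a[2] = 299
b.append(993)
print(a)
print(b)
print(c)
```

Key concept: slice vs alias.
Step by step:
`a = [3, 39, 56, 92, 8]` → a = [3, 39, 56, 92, 8]
`b = a[1:4]` → b = [39, 56, 92]
`c = a` → c = [3, 39, 56, 92, 8] (same object as a)
`a[2] = 299` → a = [3, 39, 299, 92, 8] (same object as c); c = [3, 39, 299, 92, 8] (same object as a)
`b.append(993)` → b = [39, 56, 92, 993]
`print(a)` → prints [3, 39, 299, 92, 8]
`print(b)` → prints [39, 56, 92, 993]
`print(c)` → prints [3, 39, 299, 92, 8]

Answer:
[3, 39, 299, 92, 8]
[39, 56, 92, 993]
[3, 39, 299, 92, 8]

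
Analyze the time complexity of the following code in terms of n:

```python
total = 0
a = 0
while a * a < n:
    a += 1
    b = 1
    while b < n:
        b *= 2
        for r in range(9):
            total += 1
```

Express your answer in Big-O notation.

Each loop level contributes: √n × log n × 1. Multiplying the contributions gives O(√n log n).

Answer: O(√n log n)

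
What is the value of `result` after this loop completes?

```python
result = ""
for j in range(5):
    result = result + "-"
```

Repeat '-' 5 times
`result` takes the values: "" → "-" → "--" → "---" → "----" → "-----"

Answer: "-----"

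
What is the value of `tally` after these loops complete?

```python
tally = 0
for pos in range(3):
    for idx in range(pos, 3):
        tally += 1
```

Upper triangle: 3 + 2 + ... + 1
`tally` takes the values: 0 → 1 → 2 → 3 → 4 → 5 → 6

Answer: 6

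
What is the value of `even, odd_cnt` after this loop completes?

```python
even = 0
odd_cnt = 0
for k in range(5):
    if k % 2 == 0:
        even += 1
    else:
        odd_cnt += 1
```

Count evens and odds in range(5)
`even, odd_cnt` takes the values: (0, 0) → (1, 0) → (1, 1) → (2, 1) → (2, 2) → (3, 2)

Answer: 3, 2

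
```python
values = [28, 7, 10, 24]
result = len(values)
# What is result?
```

Trace:
`values = [28, 7, 10, 24]` → values = [28, 7, 10, 24]
`result = len(values)` → result = 4
So result = 4

Answer: 4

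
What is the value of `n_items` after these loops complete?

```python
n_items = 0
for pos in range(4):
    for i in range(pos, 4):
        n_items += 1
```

Upper triangle: 4 + 3 + ... + 1
`n_items` takes the values: 0 → 1 → 2 → 3 → 4 → 5 → 6 → 7 → 8 → 9 → 10

Answer: 10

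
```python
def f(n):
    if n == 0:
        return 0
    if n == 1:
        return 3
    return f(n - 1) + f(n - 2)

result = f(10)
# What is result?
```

Build up from base cases: f(0)=0, f(1)=3, f(2)=3, f(3)=6, f(4)=9, f(5)=15, f(6)=24, ..., f(10)=165

Answer: 165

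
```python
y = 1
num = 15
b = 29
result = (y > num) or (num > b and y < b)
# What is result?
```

Trace:
`y = 1` → y = 1
`num = 15` → num = 15
`b = 29` → b = 29
`result = (y > num) or (num > b and y < b)` → result = False
So result = False

Answer: False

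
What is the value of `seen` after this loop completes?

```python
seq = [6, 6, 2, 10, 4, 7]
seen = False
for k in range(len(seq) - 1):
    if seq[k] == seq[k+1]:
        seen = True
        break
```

Check consecutive duplicates in [6, 6, 2, 10, 4, 7]
`seen` takes the values: False → True

Answer: True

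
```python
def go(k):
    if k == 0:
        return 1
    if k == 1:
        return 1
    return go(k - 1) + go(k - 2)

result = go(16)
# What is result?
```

Build up from base cases: go(0)=1, go(1)=1, go(2)=2, go(3)=3, go(4)=5, go(5)=8, go(6)=13, ..., go(16)=1597

Answer: 1597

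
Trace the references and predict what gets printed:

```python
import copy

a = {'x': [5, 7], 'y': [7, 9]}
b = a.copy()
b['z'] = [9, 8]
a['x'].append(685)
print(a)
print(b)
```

Key concept: shallow copy of dict with mutable values.
Step by step:
`a = {'x': [5, 7], 'y': [7, 9]}` → a = {'x': [5, 7], 'y': [7, 9]}
`b = a.copy()` → b = {'x': [5, 7], 'y': [7, 9]}
`b['z'] = [9, 8]` → b = {'x': [5, 7], 'y': [7, 9], 'z': [9, 8]}
`a['x'].append(685)` → a = {'x': [5, 7, 685], 'y': [7, 9]}; b = {'x': [5, 7, 685], 'y': [7, 9], 'z': [9, 8]}
`print(a)` → prints {'x': [5, 7, 685], 'y': [7, 9]}
`print(b)` → prints {'x': [5, 7, 685], 'y': [7, 9], 'z': [9, 8]}

Answer:
{'x': [5, 7, 685], 'y': [7, 9]}
{'x': [5, 7, 685], 'y': [7, 9], 'z': [9, 8]}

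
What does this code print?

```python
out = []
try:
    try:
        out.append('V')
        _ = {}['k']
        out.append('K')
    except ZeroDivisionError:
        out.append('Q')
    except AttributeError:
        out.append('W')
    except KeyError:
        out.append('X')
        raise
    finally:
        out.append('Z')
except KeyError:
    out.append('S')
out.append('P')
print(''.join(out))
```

Execution trace: 'V' (inner try body) → 'X' (inner except KeyError) → 'Z' (inner finally) → 'S' (outer except KeyError) → 'P' (after the try/except). Output: VXZSP

Answer: VXZSP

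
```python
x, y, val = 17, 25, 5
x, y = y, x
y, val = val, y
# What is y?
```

Trace:
`x, y, val = 17, 25, 5` → x = 17; y = 25; val = 5
`x, y = y, x` → x = 25; y = 17
`y, val = val, y` → y = 5; val = 17
So y = 5

Answer: 5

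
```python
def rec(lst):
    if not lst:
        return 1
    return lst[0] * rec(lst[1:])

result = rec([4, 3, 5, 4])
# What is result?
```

Product over [4, 3, 5, 4] = 4 * 3 * 5 * 4 = 240

Answer: 240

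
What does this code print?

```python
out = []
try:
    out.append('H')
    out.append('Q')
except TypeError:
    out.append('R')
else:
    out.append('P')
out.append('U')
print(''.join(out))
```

Execution trace: 'H' (try body) → 'Q' (try body, no exception) → 'P' (else) → 'U' (after the try/except). Output: HQPU

Answer: HQPU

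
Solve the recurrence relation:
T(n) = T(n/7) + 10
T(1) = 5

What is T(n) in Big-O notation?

Each step divides n by 7 and adds 10. After log_7(n) steps we reach T(1)=5. So T(n) = 10·log_7(n) + 5 = O(log n).

Answer: O(log n)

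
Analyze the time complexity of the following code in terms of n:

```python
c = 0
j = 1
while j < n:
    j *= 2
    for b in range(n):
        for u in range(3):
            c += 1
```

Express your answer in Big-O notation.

Each loop level contributes: log n × n × 1. Multiplying the contributions gives O(n log n).

Answer: O(n log n)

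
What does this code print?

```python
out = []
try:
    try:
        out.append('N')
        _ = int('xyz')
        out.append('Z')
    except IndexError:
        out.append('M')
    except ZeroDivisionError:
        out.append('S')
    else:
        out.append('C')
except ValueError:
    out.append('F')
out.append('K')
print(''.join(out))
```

Execution trace: 'N' (try body) → 'F' (outer except ValueError) → 'K' (after the try/except). Output: NFK

Answer: NFK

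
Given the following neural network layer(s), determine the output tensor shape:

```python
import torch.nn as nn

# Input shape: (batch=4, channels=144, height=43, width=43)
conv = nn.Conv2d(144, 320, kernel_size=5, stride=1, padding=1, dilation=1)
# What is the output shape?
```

Input: (4, 144, 43, 43) -> Output: (4, 320, 41, 41)

Answer: (4, 320, 41, 41)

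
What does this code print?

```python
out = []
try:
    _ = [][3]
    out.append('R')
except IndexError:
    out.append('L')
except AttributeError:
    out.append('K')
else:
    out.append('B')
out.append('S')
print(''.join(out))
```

Execution trace: 'L' (except IndexError) → 'S' (after the try/except). Output: LS

Answer: LS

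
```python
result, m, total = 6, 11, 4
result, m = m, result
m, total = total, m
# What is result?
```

Trace:
`result, m, total = 6, 11, 4` → result = 6; m = 11; total = 4
`result, m = m, result` → result = 11; m = 6
`m, total = total, m` → m = 4; total = 6
So result = 11

Answer: 11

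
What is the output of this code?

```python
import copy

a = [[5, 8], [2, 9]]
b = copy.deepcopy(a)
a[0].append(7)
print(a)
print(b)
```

Key concept: deep copy is fully independent.
Step by step:
`a = [[5, 8], [2, 9]]` → a = [[5, 8], [2, 9]]
`b = copy.deepcopy(a)` → b = [[5, 8], [2, 9]]
`a[0].append(7)` → a = [[5, 8, 7], [2, 9]]
`print(a)` → prints [[5, 8, 7], [2, 9]]
`print(b)` → prints [[5, 8], [2, 9]]

Answer:
[[5, 8, 7], [2, 9]]
[[5, 8], [2, 9]]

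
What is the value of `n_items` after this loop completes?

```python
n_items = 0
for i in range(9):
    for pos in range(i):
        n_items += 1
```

Triangle number: 0+1+2+...+8
`n_items` takes the values: 0 → 1 → 2 → 3 → 4 → 5 → 6 → 7 → 8 → 9 → 10 → 11 → 12 → 13 → 14 → 15 → 16 → 17 → 18 → 19 → 20 → 21 → 22 → 23 → 24 → 25 → 26 → 27 → 28 → 29 → 30 → 31 → 32 → 33 → 34 → 35 → 36

Answer: 36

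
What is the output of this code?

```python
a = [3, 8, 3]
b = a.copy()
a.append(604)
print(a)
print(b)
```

Key concept: list.copy() creates independent copy.
Step by step:
`a = [3, 8, 3]` → a = [3, 8, 3]
`b = a.copy()` → b = [3, 8, 3]
`a.append(604)` → a = [3, 8, 3, 604]
`print(a)` → prints [3, 8, 3, 604]
`print(b)` → prints [3, 8, 3]

Answer:
[3, 8, 3, 604]
[3, 8, 3]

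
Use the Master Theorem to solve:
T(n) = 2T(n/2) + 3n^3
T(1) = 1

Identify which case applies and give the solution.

a=2, b=2, f(n)=3n^3. log_2(2) = 1. Since c=3 > 1 and the regularity condition holds (2(n/2)^3 = (2/2^3)n^3 with 2/2^3 < 1), Case 3 applies: T(n) = Θ(f(n)) = O(n^3).

Answer: O(n^3) - Case 3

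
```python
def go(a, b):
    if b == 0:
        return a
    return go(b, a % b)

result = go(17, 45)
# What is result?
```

go(17, 45) -> go(45, 17) -> go(17, 11) -> go(11, 6) -> go(6, 5) -> go(5, 1) -> go(1, 0) -> 1

Answer: 1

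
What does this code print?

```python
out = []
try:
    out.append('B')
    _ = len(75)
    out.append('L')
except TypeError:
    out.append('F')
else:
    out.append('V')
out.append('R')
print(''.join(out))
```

Execution trace: 'B' (try body) → 'F' (except TypeError) → 'R' (after the try/except). Output: BFR

Answer: BFR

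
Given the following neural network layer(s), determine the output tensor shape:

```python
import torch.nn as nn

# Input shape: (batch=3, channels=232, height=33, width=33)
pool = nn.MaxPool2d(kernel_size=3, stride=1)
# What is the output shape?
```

Input: (3, 232, 33, 33) -> Output: (3, 232, 31, 31)

Answer: (3, 232, 31, 31)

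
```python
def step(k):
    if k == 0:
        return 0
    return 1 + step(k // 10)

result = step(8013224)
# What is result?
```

Count of digits of 8013224: 7

Answer: 7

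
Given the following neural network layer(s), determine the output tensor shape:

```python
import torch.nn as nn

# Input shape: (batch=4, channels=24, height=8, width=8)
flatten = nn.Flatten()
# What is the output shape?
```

Input: (4, 24, 8, 8) -> Output: (4, 1536)

Answer: (4, 1536)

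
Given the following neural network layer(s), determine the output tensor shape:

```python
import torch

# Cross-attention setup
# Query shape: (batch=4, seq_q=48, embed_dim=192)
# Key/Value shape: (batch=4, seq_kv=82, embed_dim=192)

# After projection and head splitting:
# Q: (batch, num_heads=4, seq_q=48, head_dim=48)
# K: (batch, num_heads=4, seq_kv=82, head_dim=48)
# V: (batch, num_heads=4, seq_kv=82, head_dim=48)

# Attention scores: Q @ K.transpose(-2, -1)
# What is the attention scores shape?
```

Input: (4, 48, 192) -> Output: (4, 4, 48, 82)

Answer: (4, 4, 48, 82)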